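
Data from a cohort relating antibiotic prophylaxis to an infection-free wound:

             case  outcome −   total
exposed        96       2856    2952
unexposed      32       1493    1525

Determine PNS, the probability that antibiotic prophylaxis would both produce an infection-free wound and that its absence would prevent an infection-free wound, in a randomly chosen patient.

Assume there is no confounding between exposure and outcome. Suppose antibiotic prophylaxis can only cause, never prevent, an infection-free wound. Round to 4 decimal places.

PNS ≈ 0.0115

p₁ = P(outcome | exposed) = 96/2952 = 0.03252
p₀ = P(outcome | unexposed) = 32/1525 = 0.020984
Under exogeneity and monotonicity, PNS = p₁ − p₀.
PNS = 0.03252 − 0.020984 = 0.011537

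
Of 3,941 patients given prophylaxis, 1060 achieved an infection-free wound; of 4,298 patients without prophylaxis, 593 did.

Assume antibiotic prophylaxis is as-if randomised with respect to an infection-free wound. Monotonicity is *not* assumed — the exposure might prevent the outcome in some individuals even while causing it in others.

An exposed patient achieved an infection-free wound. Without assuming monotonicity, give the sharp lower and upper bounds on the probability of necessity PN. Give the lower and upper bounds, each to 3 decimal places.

0.487 ≤ PN ≤ 1.000

p₁ = P(outcome | exposed) = 1060/3941 = 0.26897
p₀ = P(outcome | unexposed) = 593/4298 = 0.13797
Under exogeneity alone the bounds on PN are max{0,(p₁−p₀)/p₁} ≤ PN ≤ min{1,(1−p₀)/p₁}.
  lower = (p₁ − p₀)/p₁ = 0.131 / 0.26897 ≈ 0.4870
  upper = min{1, (1 − p₀)/p₁} = 0.86203 / 0.26897 ≈ 3.2050 → capped at 1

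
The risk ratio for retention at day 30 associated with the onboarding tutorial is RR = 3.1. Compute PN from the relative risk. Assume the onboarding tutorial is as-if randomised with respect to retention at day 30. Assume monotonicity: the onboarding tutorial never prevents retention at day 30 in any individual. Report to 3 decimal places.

PN ≈ 0.677

Under exogeneity and monotonicity, PN = (RR − 1) / RR = 1 − 1/RR.
PN = (3.1 − 1) / 3.1 = 2.1 / 3.1 ≈ 0.6774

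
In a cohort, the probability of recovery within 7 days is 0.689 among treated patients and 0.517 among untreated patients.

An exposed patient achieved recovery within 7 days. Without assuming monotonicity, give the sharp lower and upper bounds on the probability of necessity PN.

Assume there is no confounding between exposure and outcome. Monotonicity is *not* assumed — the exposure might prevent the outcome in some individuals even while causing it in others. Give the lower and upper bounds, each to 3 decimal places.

0.250 ≤ PN ≤ 0.701

Let p₁ = 0.689, p₀ = 0.517.
Under exogeneity alone the bounds on PN are max{0,(p₁−p₀)/p₁} ≤ PN ≤ min{1,(1−p₀)/p₁}.
  lower = (p₁ − p₀)/p₁ = 0.172 / 0.689 ≈ 0.2496
  upper = min{1, (1 − p₀)/p₁} = 0.483 / 0.689 ≈ 0.7010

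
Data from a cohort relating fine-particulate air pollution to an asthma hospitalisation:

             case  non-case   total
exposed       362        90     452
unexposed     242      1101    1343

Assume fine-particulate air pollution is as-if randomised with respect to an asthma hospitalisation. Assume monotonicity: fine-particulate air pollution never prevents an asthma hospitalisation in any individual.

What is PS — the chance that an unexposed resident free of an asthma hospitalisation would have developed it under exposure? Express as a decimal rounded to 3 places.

PS ≈ 0.757

p₁ = P(outcome | exposed) = 362/452 = 0.80088
p₀ = P(outcome | unexposed) = 242/1343 = 0.18019
Under exogeneity and monotonicity, PS = (p₁ − p₀)/(1 − p₀).
PS = (0.80088 − 0.18019) / 0.81981 ≈ 0.7571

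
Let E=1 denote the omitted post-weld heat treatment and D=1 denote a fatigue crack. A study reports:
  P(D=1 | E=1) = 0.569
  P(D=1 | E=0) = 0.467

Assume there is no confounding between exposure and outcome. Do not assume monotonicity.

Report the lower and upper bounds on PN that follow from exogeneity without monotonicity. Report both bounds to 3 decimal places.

0.179 ≤ PN ≤ 0.937

Let p₁ = 0.569, p₀ = 0.467.
Under exogeneity alone the bounds on PN are max{0,(p₁−p₀)/p₁} ≤ PN ≤ min{1,(1−p₀)/p₁}.
  lower = (p₁ − p₀)/p₁ = 0.102 / 0.569 ≈ 0.1793
  upper = min{1, (1 − p₀)/p₁} = 0.533 / 0.569 ≈ 0.9367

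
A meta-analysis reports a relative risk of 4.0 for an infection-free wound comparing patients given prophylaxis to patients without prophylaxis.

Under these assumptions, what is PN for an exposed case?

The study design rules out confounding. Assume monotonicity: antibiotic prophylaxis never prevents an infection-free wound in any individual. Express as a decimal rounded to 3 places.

Under exogeneity and monotonicity, PN = (RR − 1) / RR = 1 − 1/RR.
PN = (4.0 − 1) / 4.0 = 3 / 4.0 ≈ 0.7500

PN ≈ 0.750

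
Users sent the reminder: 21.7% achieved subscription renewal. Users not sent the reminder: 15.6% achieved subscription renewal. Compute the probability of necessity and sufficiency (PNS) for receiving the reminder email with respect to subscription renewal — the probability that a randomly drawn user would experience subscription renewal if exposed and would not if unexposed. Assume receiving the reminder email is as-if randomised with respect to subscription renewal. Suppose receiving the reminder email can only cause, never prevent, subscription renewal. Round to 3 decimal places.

PNS ≈ 0.061

p₁ = 0.217, p₀ = 0.156.
Under exogeneity and monotonicity, PNS = p₁ − p₀.
PNS = 0.217 − 0.156 = 0.061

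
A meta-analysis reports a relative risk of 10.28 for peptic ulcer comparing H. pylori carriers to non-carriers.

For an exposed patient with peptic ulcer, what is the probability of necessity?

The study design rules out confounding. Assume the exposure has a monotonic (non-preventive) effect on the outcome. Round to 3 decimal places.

Under exogeneity and monotonicity, PN = (RR − 1) / RR = 1 − 1/RR.
PN = (10.28 − 1) / 10.28 = 9.28 / 10.28 ≈ 0.9027

PN ≈ 0.903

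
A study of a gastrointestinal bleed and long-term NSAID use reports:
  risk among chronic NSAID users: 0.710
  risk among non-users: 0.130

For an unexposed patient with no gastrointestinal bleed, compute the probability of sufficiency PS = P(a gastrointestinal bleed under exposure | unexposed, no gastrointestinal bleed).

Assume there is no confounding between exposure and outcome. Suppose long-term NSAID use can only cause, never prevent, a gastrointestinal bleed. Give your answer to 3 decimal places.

PS ≈ 0.667

Let p₁ = 0.71, p₀ = 0.13.
Under exogeneity and monotonicity, PS = (p₁ − p₀) / (1 − p₀).
PS = (0.71 − 0.13) / (1 − 0.13) = 0.58 / 0.87 ≈ 0.6667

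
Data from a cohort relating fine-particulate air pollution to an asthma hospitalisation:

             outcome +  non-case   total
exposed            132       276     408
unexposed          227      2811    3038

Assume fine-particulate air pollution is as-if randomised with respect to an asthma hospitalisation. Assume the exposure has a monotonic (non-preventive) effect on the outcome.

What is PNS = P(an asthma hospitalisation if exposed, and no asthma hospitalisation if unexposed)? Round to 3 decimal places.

p₁ = P(outcome | exposed) = 132/408 = 0.32353
p₀ = P(outcome | unexposed) = 227/3038 = 0.07472
Under exogeneity and monotonicity, PNS = p₁ − p₀.
PNS = 0.32353 − 0.07472 = 0.24881

PNS ≈ 0.249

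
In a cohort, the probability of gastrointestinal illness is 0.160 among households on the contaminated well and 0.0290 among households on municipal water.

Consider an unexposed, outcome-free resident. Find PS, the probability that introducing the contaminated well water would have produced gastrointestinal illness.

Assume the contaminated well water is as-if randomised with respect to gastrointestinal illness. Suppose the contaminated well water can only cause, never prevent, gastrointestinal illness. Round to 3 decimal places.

PS ≈ 0.135

Let p₁ = 0.16, p₀ = 0.029.
Under exogeneity and monotonicity, PS = (p₁ − p₀) / (1 − p₀).
PS = (0.16 − 0.029) / (1 − 0.029) = 0.131 / 0.971 ≈ 0.1349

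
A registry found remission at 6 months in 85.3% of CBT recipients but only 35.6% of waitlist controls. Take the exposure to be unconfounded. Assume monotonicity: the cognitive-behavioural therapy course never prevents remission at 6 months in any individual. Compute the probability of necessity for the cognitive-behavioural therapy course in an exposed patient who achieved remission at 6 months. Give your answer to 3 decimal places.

p₁ = 0.853, p₀ = 0.356.
Under exogeneity and monotonicity, PN = (p₁ − p₀) / p₁.
PN = (0.853 − 0.356) / 0.853 = 0.497 / 0.853 ≈ 0.5826

PN ≈ 0.583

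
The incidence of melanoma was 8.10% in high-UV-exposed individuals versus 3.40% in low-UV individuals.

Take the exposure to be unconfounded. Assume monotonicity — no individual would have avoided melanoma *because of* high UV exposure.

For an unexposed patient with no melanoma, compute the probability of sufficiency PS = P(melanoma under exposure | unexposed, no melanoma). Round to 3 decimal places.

p₁ = 0.081, p₀ = 0.034.
Under exogeneity and monotonicity, PS = (p₁ − p₀) / (1 − p₀).
PS = (0.081 − 0.034) / (1 − 0.034) = 0.047 / 0.966 ≈ 0.0487

PS ≈ 0.049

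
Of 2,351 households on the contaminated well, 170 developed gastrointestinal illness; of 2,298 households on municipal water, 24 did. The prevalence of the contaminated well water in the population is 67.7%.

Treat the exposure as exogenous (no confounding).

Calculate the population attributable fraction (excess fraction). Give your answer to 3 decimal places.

PAF ≈ 0.800

p₁ = P(outcome | exposed) = 170/2351 = 0.07231
p₀ = P(outcome | unexposed) = 24/2298 = 0.010444
Overall risk P(Y=1) = π·p₁ + (1−π)·p₀ = 0.677×0.07231 + 0.323×0.010444 = 0.052327.
Under exogeneity, PAF = [P(Y=1) − p₀] / P(Y=1).
PAF = (0.052327 − 0.010444) / 0.052327 ≈ 0.8004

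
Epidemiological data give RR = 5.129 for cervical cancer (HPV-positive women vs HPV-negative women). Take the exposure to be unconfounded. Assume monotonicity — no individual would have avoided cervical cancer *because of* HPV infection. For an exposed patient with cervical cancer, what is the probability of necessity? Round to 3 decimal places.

Under exogeneity and monotonicity, PN = (RR − 1) / RR = 1 − 1/RR.
PN = (5.129 − 1) / 5.129 = 4.129 / 5.129 ≈ 0.8050

PN ≈ 0.805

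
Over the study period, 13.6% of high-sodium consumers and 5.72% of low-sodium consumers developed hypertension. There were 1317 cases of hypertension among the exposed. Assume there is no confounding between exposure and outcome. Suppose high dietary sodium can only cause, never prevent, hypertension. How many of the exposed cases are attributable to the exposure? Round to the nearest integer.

about 763 cases

p₁ = 0.136, p₀ = 0.0572.
PN = (p₁ − p₀)/p₁ = (0.136 − 0.0572) / 0.136 ≈ 0.57941.
Attributable cases ≈ PN × (exposed cases) = 0.57941 × 1317 ≈ 763.09.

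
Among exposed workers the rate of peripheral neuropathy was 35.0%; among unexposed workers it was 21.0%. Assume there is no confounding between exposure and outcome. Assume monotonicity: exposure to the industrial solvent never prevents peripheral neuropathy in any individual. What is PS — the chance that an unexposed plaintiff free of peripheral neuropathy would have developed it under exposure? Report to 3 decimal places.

PS ≈ 0.177

p₁ = 0.35, p₀ = 0.21.
Under exogeneity and monotonicity, PS = (p₁ − p₀) / (1 − p₀).
PS = (0.35 − 0.21) / (1 − 0.21) = 0.14 / 0.79 ≈ 0.1772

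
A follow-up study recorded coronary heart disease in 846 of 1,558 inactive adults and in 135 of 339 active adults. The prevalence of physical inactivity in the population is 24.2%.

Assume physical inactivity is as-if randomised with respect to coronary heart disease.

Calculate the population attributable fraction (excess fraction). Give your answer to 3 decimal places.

PAF ≈ 0.081

p₁ = P(outcome | exposed) = 846/1558 = 0.543
p₀ = P(outcome | unexposed) = 135/339 = 0.39823
Overall risk P(Y=1) = π·p₁ + (1−π)·p₀ = 0.242×0.543 + 0.758×0.39823 = 0.43327.
Under exogeneity, PAF = [P(Y=1) − p₀] / P(Y=1).
PAF = (0.43327 − 0.39823) / 0.43327 ≈ 0.0809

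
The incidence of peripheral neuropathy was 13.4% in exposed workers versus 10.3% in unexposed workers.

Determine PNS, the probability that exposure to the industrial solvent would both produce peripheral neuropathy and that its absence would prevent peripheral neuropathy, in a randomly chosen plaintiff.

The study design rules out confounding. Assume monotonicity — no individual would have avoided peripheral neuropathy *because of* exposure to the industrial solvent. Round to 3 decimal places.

p₁ = 0.134, p₀ = 0.103.
Under exogeneity and monotonicity, PNS = p₁ − p₀.
PNS = 0.134 − 0.103 = 0.031

PNS ≈ 0.031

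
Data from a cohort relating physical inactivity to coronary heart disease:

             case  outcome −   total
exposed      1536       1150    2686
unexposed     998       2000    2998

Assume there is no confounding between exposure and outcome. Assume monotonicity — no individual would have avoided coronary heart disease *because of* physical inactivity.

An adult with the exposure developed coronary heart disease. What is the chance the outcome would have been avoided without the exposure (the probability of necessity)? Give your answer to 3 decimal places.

p₁ = P(outcome | exposed) = 1536/2686 = 0.57185
p₀ = P(outcome | unexposed) = 998/2998 = 0.33289
Under exogeneity and monotonicity, PN = (p₁ − p₀)/p₁.
PN = (0.57185 − 0.33289) / 0.57185 ≈ 0.4179

PN ≈ 0.418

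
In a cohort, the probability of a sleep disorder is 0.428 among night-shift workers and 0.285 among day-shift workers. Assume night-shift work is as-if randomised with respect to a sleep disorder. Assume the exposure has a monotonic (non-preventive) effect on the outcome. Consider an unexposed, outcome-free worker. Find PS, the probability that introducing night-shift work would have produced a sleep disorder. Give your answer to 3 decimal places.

Let p₁ = 0.428, p₀ = 0.285.
Under exogeneity and monotonicity, PS = (p₁ − p₀) / (1 − p₀).
PS = (0.428 − 0.285) / (1 − 0.285) = 0.143 / 0.715 ≈ 0.2000

PS ≈ 0.200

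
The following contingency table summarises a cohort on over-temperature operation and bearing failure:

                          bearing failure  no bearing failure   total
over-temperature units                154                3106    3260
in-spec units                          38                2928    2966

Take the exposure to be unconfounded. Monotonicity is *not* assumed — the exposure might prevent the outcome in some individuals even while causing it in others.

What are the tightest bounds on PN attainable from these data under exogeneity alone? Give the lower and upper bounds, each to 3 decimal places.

p₁ = P(outcome | exposed) = 154/3260 = 0.047239
p₀ = P(outcome | unexposed) = 38/2966 = 0.012812
Under exogeneity alone the bounds on PN are max{0,(p₁−p₀)/p₁} ≤ PN ≤ min{1,(1−p₀)/p₁}.
  lower = (p₁ − p₀)/p₁ = 0.034427 / 0.047239 ≈ 0.7288
  upper = min{1, (1 − p₀)/p₁} = 0.98719 / 0.047239 ≈ 20.8976 → capped at 1

0.729 ≤ PN ≤ 1.000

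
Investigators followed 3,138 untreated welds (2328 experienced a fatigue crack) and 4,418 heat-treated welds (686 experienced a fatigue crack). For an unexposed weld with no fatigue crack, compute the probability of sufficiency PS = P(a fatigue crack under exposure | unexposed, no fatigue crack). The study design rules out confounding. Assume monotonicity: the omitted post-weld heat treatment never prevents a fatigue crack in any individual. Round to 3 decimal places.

p₁ = P(outcome | exposed) = 2328/3138 = 0.74187
p₀ = P(outcome | unexposed) = 686/4418 = 0.15527
Under exogeneity and monotonicity, PS = (p₁ − p₀) / (1 − p₀).
PS = (0.74187 − 0.15527) / (1 − 0.15527) = 0.5866 / 0.84473 ≈ 0.6944

PS ≈ 0.694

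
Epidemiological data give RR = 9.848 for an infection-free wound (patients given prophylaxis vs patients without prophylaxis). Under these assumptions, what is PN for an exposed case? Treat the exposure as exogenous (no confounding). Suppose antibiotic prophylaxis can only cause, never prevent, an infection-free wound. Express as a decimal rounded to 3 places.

Under exogeneity and monotonicity, PN = (RR − 1) / RR = 1 − 1/RR.
PN = (9.848 − 1) / 9.848 = 8.848 / 9.848 ≈ 0.8985

PN ≈ 0.898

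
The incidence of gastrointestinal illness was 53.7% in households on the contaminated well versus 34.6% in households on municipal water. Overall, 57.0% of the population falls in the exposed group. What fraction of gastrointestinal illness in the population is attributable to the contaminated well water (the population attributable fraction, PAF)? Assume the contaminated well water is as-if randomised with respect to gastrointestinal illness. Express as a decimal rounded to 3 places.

p₁ = 0.537, p₀ = 0.346.
Overall risk P(Y=1) = π·p₁ + (1−π)·p₀ = 0.57×0.537 + 0.43×0.346 = 0.45487.
Under exogeneity, PAF = [P(Y=1) − p₀] / P(Y=1).
PAF = (0.45487 − 0.346) / 0.45487 ≈ 0.2393

PAF ≈ 0.239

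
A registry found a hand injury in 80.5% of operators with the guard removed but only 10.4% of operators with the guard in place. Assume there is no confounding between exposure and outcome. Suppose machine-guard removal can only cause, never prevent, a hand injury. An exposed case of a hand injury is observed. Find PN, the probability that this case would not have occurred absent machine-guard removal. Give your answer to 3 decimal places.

p₁ = 0.805, p₀ = 0.104.
Under exogeneity and monotonicity, PN = (p₁ − p₀) / p₁.
PN = (0.805 − 0.104) / 0.805 = 0.701 / 0.805 ≈ 0.8708

PN ≈ 0.871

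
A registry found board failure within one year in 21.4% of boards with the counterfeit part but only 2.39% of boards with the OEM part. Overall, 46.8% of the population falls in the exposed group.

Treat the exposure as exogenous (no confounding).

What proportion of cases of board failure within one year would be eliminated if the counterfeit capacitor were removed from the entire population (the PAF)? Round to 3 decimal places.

PAF ≈ 0.788

p₁ = 0.214, p₀ = 0.0239.
Overall risk P(Y=1) = π·p₁ + (1−π)·p₀ = 0.468×0.214 + 0.532×0.0239 = 0.11287.
Under exogeneity, PAF = [P(Y=1) − p₀] / P(Y=1).
PAF = (0.11287 − 0.0239) / 0.11287 ≈ 0.7882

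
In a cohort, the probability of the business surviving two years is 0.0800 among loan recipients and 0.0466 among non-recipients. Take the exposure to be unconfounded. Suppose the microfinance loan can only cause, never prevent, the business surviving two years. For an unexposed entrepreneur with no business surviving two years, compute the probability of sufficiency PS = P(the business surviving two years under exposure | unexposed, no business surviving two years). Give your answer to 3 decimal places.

PS ≈ 0.035

Let p₁ = 0.08, p₀ = 0.0466.
Under exogeneity and monotonicity, PS = (p₁ − p₀) / (1 − p₀).
PS = (0.08 − 0.0466) / (1 − 0.0466) = 0.0334 / 0.9534 ≈ 0.0350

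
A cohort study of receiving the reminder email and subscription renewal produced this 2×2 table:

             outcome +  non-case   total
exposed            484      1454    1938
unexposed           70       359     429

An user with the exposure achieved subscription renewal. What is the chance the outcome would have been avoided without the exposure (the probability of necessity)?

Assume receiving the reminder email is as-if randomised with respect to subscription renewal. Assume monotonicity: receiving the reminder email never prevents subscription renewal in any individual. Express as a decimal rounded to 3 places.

PN ≈ 0.347

p₁ = P(outcome | exposed) = 484/1938 = 0.24974
p₀ = P(outcome | unexposed) = 70/429 = 0.16317
Under exogeneity and monotonicity, PN = (p₁ − p₀)/p₁.
PN = (0.24974 − 0.16317) / 0.24974 ≈ 0.3466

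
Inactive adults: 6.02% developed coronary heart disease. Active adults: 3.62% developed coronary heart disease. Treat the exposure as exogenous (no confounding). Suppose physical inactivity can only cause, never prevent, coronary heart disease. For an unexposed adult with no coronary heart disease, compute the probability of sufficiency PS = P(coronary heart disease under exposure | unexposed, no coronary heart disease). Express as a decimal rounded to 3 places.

p₁ = 0.0602, p₀ = 0.0362.
Under exogeneity and monotonicity, PS = (p₁ − p₀) / (1 − p₀).
PS = (0.0602 − 0.0362) / (1 − 0.0362) = 0.024 / 0.9638 ≈ 0.0249

PS ≈ 0.025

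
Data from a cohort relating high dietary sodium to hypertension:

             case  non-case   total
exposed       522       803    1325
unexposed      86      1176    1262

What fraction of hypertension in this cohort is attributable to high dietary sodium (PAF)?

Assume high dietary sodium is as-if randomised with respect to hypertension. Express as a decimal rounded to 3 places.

PAF ≈ 0.710

p₁ = P(outcome | exposed) = 522/1325 = 0.39396
p₀ = P(outcome | unexposed) = 86/1262 = 0.068146
Exposure prevalence π = 1325/2587 = 0.51218; overall risk P(Y=1) = 0.23502.
Under exogeneity, PAF = [P(Y=1) − p₀]/P(Y=1).
PAF = (0.23502 − 0.068146) / 0.23502 ≈ 0.7100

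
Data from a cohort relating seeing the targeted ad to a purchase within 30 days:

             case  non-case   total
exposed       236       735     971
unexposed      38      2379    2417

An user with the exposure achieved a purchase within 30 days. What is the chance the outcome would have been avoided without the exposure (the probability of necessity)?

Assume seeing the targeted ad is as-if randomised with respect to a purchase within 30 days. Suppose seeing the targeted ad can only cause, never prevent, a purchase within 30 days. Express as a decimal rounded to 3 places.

p₁ = P(outcome | exposed) = 236/971 = 0.24305
p₀ = P(outcome | unexposed) = 38/2417 = 0.015722
Under exogeneity and monotonicity, PN = (p₁ − p₀) / p₁.
PN = (0.24305 − 0.015722) / 0.24305 = 0.22733 / 0.24305 ≈ 0.9353

PN ≈ 0.935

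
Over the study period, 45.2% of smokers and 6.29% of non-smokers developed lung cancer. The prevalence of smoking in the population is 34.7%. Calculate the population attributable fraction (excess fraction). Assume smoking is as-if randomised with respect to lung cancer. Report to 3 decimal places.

p₁ = 0.452, p₀ = 0.0629.
Overall risk P(Y=1) = π·p₁ + (1−π)·p₀ = 0.347×0.452 + 0.653×0.0629 = 0.19792.
Under exogeneity, PAF = [P(Y=1) − p₀] / P(Y=1).
PAF = (0.19792 − 0.0629) / 0.19792 ≈ 0.6822

PAF ≈ 0.682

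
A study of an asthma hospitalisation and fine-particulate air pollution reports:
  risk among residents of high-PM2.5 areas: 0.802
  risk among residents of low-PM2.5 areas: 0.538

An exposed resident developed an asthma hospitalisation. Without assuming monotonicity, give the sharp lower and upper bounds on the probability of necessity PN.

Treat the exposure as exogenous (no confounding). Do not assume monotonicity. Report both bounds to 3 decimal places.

Let p₁ = 0.802, p₀ = 0.538.
Under exogeneity alone the bounds on PN are max{0,(p₁−p₀)/p₁} ≤ PN ≤ min{1,(1−p₀)/p₁}.
  lower = (p₁ − p₀)/p₁ = 0.264 / 0.802 ≈ 0.3292
  upper = min{1, (1 − p₀)/p₁} = 0.462 / 0.802 ≈ 0.5761

0.329 ≤ PN ≤ 0.576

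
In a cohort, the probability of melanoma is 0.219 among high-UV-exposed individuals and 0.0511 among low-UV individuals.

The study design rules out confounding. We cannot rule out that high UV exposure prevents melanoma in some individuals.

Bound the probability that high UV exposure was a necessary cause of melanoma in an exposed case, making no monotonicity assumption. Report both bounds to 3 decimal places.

0.767 ≤ PN ≤ 1.000

Let p₁ = 0.219, p₀ = 0.0511.
Under exogeneity alone the bounds on PN are max{0,(p₁−p₀)/p₁} ≤ PN ≤ min{1,(1−p₀)/p₁}.
  lower = (p₁ − p₀)/p₁ = 0.1679 / 0.219 ≈ 0.7667
  upper = min{1, (1 − p₀)/p₁} = 0.9489 / 0.219 ≈ 4.3329 → capped at 1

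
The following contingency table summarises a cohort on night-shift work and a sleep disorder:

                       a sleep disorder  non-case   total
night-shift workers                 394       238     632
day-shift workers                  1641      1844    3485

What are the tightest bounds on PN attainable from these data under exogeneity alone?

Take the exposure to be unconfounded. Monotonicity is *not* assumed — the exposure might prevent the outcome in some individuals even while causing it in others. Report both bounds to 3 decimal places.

p₁ = P(outcome | exposed) = 394/632 = 0.62342
p₀ = P(outcome | unexposed) = 1641/3485 = 0.47088
Under exogeneity alone the bounds on PN are max{0,(p₁−p₀)/p₁} ≤ PN ≤ min{1,(1−p₀)/p₁}.
  lower = (p₁ − p₀)/p₁ = 0.15254 / 0.62342 ≈ 0.2447
  upper = min{1, (1 − p₀)/p₁} = 0.52912 / 0.62342 ≈ 0.8487

0.245 ≤ PN ≤ 0.849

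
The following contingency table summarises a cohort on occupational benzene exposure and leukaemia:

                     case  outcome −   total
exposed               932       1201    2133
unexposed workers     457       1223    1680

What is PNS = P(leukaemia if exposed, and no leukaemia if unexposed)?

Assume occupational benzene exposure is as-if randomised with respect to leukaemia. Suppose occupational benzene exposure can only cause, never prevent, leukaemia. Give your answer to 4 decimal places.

PNS ≈ 0.1649

p₁ = P(outcome | exposed) = 932/2133 = 0.43694
p₀ = P(outcome | unexposed) = 457/1680 = 0.27202
Under exogeneity and monotonicity, PNS = p₁ − p₀.
PNS = 0.43694 − 0.27202 = 0.16492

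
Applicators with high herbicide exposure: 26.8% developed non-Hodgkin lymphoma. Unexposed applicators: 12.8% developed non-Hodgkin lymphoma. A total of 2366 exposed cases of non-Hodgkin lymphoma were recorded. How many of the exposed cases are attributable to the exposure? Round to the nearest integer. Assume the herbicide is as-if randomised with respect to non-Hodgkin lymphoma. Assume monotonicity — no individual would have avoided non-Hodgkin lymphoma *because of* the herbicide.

about 1236 cases

p₁ = 0.268, p₀ = 0.128.
PN = (p₁ − p₀)/p₁ = (0.268 − 0.128) / 0.268 ≈ 0.52239.
Attributable cases ≈ PN × (exposed cases) = 0.52239 × 2366 ≈ 1235.97.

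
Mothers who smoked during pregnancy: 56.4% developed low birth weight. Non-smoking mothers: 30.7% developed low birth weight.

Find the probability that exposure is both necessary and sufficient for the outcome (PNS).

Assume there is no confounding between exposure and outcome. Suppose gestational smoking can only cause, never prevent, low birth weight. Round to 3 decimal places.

PNS ≈ 0.257

p₁ = 0.564, p₀ = 0.307.
Under exogeneity and monotonicity, PNS = p₁ − p₀.
PNS = 0.564 − 0.307 = 0.257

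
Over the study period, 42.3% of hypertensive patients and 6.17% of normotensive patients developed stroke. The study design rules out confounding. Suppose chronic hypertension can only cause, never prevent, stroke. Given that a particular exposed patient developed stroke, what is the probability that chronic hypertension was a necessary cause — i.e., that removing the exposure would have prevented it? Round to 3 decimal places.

PN ≈ 0.854

p₁ = 0.423, p₀ = 0.0617.
Under exogeneity and monotonicity, PN = (p₁ − p₀) / p₁.
PN = (0.423 − 0.0617) / 0.423 = 0.3613 / 0.423 ≈ 0.8541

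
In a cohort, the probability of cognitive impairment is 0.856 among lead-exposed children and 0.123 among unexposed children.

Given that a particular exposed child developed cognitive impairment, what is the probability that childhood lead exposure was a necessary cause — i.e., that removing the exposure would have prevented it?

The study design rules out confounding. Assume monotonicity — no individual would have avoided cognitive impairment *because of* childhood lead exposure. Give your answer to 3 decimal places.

PN ≈ 0.856

Let p₁ = 0.856, p₀ = 0.123.
Under exogeneity and monotonicity, PN = (p₁ − p₀) / p₁.
PN = (0.856 − 0.123) / 0.856 = 0.733 / 0.856 ≈ 0.8563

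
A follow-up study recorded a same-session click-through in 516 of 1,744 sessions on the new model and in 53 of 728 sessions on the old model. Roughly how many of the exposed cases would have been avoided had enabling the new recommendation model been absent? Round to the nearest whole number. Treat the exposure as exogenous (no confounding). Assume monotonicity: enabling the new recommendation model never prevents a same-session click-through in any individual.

about 389 cases

p₁ = P(outcome | exposed) = 516/1744 = 0.29587
p₀ = P(outcome | unexposed) = 53/728 = 0.072802
PN = (p₁ − p₀)/p₁ = (0.29587 − 0.072802) / 0.29587 ≈ 0.75394.
Attributable cases ≈ PN × (exposed cases) = 0.75394 × 516 ≈ 389.03.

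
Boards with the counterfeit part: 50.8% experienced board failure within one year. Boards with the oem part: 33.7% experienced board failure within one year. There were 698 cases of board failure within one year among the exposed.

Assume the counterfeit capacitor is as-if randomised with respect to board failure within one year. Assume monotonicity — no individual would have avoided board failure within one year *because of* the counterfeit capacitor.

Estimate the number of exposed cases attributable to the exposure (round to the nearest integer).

p₁ = 0.508, p₀ = 0.337.
PN = (p₁ − p₀)/p₁ = (0.508 − 0.337) / 0.508 ≈ 0.33661.
Attributable cases ≈ PN × (exposed cases) = 0.33661 × 698 ≈ 234.96.

about 235 cases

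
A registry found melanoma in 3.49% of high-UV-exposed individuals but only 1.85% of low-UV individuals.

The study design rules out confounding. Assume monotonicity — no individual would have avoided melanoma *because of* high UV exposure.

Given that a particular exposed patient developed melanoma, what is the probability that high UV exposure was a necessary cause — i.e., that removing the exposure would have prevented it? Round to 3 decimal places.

p₁ = 0.0349, p₀ = 0.0185.
Under exogeneity and monotonicity, PN = (p₁ − p₀) / p₁.
PN = (0.0349 − 0.0185) / 0.0349 = 0.0164 / 0.0349 ≈ 0.4699

PN ≈ 0.470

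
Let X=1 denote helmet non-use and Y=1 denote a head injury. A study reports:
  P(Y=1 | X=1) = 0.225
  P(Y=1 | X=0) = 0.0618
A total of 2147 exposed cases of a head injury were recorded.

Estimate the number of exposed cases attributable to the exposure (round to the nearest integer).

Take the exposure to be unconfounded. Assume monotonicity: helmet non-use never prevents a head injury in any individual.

Let p₁ = 0.225, p₀ = 0.0618.
PN = (p₁ − p₀)/p₁ = (0.225 − 0.0618) / 0.225 ≈ 0.72533.
Attributable cases ≈ PN × (exposed cases) = 0.72533 × 2147 ≈ 1557.29.

about 1557 cases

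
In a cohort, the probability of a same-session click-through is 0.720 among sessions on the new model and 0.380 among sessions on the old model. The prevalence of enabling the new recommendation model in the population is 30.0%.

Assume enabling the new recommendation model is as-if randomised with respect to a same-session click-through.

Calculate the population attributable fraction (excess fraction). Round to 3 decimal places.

PAF ≈ 0.212

Let p₁ = 0.72, p₀ = 0.38.
Overall risk P(Y=1) = π·p₁ + (1−π)·p₀ = 0.3×0.72 + 0.7×0.38 = 0.482.
Under exogeneity, PAF = [P(Y=1) − p₀] / P(Y=1).
PAF = (0.482 − 0.38) / 0.482 ≈ 0.2116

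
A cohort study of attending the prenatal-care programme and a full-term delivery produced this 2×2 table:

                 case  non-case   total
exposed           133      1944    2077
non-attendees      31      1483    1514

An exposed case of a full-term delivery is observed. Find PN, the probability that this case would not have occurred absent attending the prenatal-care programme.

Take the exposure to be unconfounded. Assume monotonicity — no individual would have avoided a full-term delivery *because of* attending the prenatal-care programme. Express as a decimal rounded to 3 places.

PN ≈ 0.680

p₁ = P(outcome | exposed) = 133/2077 = 0.064035
p₀ = P(outcome | unexposed) = 31/1514 = 0.020476
Under exogeneity and monotonicity, PN = (p₁ − p₀) / p₁.
PN = (0.064035 − 0.020476) / 0.064035 = 0.043559 / 0.064035 ≈ 0.6802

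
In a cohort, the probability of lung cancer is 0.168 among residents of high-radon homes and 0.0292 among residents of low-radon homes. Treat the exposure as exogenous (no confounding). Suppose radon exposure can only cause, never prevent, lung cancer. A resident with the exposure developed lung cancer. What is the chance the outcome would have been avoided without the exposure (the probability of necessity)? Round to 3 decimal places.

Let p₁ = 0.168, p₀ = 0.0292.
Under exogeneity and monotonicity, PN = (p₁ − p₀) / p₁.
PN = (0.168 − 0.0292) / 0.168 = 0.1388 / 0.168 ≈ 0.8262

PN ≈ 0.826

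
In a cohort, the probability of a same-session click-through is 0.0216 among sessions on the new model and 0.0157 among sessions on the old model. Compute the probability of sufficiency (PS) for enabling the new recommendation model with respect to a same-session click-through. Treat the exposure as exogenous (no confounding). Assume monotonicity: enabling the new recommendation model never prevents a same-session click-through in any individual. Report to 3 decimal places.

PS ≈ 0.006

Let p₁ = 0.0216, p₀ = 0.0157.
Under exogeneity and monotonicity, PS = (p₁ − p₀) / (1 − p₀).
PS = (0.0216 − 0.0157) / (1 − 0.0157) = 0.0059 / 0.9843 ≈ 0.0060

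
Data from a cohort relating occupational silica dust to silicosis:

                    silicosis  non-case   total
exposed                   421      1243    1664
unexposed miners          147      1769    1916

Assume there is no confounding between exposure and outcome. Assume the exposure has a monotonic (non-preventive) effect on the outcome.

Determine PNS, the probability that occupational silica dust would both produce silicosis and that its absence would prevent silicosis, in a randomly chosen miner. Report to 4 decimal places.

p₁ = P(outcome | exposed) = 421/1664 = 0.253
p₀ = P(outcome | unexposed) = 147/1916 = 0.076722
Under exogeneity and monotonicity, PNS = p₁ − p₀.
PNS = 0.253 − 0.076722 = 0.17628

PNS ≈ 0.1763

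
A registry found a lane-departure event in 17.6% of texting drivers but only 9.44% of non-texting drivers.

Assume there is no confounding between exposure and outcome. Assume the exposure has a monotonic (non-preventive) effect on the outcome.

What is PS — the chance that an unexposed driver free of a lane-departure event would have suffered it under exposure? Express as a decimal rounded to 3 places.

p₁ = 0.176, p₀ = 0.0944.
Under exogeneity and monotonicity, PS = (p₁ − p₀) / (1 − p₀).
PS = (0.176 − 0.0944) / (1 − 0.0944) = 0.0816 / 0.9056 ≈ 0.0901

PS ≈ 0.090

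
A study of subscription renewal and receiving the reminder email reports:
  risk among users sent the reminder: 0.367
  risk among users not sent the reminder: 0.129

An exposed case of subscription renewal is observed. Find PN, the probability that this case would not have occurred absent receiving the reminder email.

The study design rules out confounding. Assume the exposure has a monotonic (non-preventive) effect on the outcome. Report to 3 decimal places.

Let p₁ = 0.367, p₀ = 0.129.
Under exogeneity and monotonicity, PN = (p₁ − p₀) / p₁.
PN = (0.367 − 0.129) / 0.367 = 0.238 / 0.367 ≈ 0.6485

PN ≈ 0.649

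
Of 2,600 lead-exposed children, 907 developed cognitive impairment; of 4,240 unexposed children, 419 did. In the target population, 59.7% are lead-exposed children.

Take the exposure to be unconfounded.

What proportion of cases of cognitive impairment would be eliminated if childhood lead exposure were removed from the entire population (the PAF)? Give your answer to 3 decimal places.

PAF ≈ 0.602

p₁ = P(outcome | exposed) = 907/2600 = 0.34885
p₀ = P(outcome | unexposed) = 419/4240 = 0.098821
Overall risk P(Y=1) = π·p₁ + (1−π)·p₀ = 0.597×0.34885 + 0.403×0.098821 = 0.24809.
Under exogeneity, PAF = [P(Y=1) − p₀] / P(Y=1).
PAF = (0.24809 − 0.098821) / 0.24809 ≈ 0.6017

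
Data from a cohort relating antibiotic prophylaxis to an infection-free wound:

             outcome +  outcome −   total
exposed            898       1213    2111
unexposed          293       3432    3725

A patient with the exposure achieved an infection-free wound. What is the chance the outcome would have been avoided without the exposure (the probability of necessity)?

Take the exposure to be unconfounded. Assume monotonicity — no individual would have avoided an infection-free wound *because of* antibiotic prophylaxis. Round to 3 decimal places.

PN ≈ 0.815

p₁ = P(outcome | exposed) = 898/2111 = 0.42539
p₀ = P(outcome | unexposed) = 293/3725 = 0.078658
Under exogeneity and monotonicity, PN = (p₁ − p₀)/p₁.
PN = (0.42539 − 0.078658) / 0.42539 ≈ 0.8151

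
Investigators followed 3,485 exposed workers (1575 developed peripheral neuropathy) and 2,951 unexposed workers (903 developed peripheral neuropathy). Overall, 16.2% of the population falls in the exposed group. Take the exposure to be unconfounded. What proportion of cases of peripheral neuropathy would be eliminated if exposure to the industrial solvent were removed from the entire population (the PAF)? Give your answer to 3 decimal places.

p₁ = P(outcome | exposed) = 1575/3485 = 0.45194
p₀ = P(outcome | unexposed) = 903/2951 = 0.306
Overall risk P(Y=1) = π·p₁ + (1−π)·p₀ = 0.162×0.45194 + 0.838×0.306 = 0.32964.
Under exogeneity, PAF = [P(Y=1) − p₀] / P(Y=1).
PAF = (0.32964 − 0.306) / 0.32964 ≈ 0.0717

PAF ≈ 0.072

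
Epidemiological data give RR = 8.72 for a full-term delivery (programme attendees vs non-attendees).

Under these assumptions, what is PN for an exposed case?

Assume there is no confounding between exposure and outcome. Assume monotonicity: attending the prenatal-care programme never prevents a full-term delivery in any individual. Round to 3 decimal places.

Under exogeneity and monotonicity, PN = (RR − 1) / RR = 1 − 1/RR.
PN = (8.72 − 1) / 8.72 = 7.72 / 8.72 ≈ 0.8853

PN ≈ 0.885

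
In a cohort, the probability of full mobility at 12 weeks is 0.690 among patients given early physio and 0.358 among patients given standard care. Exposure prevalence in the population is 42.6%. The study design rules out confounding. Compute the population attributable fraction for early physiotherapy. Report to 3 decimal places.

PAF ≈ 0.283

Let p₁ = 0.69, p₀ = 0.358.
Overall risk P(Y=1) = π·p₁ + (1−π)·p₀ = 0.426×0.69 + 0.574×0.358 = 0.49943.
Under exogeneity, PAF = [P(Y=1) − p₀] / P(Y=1).
PAF = (0.49943 − 0.358) / 0.49943 ≈ 0.2832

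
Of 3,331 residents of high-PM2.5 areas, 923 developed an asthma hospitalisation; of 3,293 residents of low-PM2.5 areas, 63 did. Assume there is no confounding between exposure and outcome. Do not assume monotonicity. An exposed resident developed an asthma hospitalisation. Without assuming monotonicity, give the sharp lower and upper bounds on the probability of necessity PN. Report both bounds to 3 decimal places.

0.931 ≤ PN ≤ 1.000

p₁ = P(outcome | exposed) = 923/3331 = 0.27709
p₀ = P(outcome | unexposed) = 63/3293 = 0.019131
Under exogeneity alone the bounds on PN are max{0,(p₁−p₀)/p₁} ≤ PN ≤ min{1,(1−p₀)/p₁}.
  lower = (p₁ − p₀)/p₁ = 0.25796 / 0.27709 ≈ 0.9310
  upper = min{1, (1 − p₀)/p₁} = 0.98087 / 0.27709 ≈ 3.5398 → capped at 1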